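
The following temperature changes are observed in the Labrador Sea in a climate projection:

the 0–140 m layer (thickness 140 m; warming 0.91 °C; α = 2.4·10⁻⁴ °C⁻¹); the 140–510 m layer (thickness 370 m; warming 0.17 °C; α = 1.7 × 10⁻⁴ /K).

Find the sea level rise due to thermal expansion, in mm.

140 × 0.91 × 2.4×10⁻⁴ = 0.030576 m
140–510 m: 370 × 0.17 × 1.7×10⁻⁴ = 0.010693 m
Δh = 0.030576 + 0.010693 = 0.041269 m

Δh ≈ 41.3 mm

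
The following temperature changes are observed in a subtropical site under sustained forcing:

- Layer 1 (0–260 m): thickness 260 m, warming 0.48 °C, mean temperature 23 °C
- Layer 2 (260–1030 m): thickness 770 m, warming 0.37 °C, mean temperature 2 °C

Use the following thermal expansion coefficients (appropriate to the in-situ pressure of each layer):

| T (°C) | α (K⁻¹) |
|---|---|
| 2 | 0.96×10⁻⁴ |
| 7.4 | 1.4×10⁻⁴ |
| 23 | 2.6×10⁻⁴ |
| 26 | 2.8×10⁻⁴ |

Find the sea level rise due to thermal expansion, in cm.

about 5.98 cm

Layer 1 at 23 °C → α = 2.6×10⁻⁴ K⁻¹
Layer 2 at 2 °C → α = 0.96×10⁻⁴ K⁻¹
Layer 1: 2.6×10⁻⁴ × 0.48 × 260 = 0.032448 m
260–1030 m: 770 × 0.37 × 0.96×10⁻⁴ = 0.0273504 m
Δh = 0.032448 + 0.0273504 = 0.0597984 m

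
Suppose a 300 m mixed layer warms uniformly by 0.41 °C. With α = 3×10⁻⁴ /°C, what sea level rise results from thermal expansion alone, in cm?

Δh = 3.69 cm

Δh = αΔT·H = 3×10⁻⁴ × 0.41 × 300 = 0.03690 m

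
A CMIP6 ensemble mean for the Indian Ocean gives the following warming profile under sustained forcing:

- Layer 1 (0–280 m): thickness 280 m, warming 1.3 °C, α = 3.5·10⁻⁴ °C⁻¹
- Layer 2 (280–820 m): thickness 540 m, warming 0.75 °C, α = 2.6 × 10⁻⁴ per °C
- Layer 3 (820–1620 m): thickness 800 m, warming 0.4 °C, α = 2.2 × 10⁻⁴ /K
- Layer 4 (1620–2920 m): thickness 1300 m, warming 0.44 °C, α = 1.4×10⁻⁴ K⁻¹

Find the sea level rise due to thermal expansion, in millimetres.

Δh ≈ 380 mm

Layer 1: 3.5×10⁻⁴ × 1.3 × 280 = 0.12740 m
Layer 2: 2.6×10⁻⁴ × 0.75 × 540 = 0.10530 m
0.4 × 800 × 2.2×10⁻⁴ = 0.07040 m
1.4×10⁻⁴ × 1300 × 0.44 = 0.08008 m
Δh = 0.12740 + 0.10530 + 0.07040 + 0.08008 = 0.38318 m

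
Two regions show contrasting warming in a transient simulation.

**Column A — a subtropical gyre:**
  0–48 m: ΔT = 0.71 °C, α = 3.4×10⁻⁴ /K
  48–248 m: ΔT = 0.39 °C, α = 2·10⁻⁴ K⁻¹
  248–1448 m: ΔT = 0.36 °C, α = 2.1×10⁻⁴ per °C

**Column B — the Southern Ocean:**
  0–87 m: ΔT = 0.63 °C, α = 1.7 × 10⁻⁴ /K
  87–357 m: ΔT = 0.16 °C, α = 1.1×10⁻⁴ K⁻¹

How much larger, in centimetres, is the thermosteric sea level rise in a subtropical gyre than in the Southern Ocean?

Δh_A − Δh_B ≈ 10.4 cm

A 3.4×10⁻⁴ × 48 × 0.71 = 0.0115872 m
A 2×10⁻⁴ × 200 × 0.39 = 0.01560 m
A 1200 × 0.36 × 2.1×10⁻⁴ = 0.09072 m
A total: 0.1179072 m
B Layer 1: 1.7×10⁻⁴ × 87 × 0.63 = 0.0093177 m
B 87–357 m: 270 × 0.16 × 1.1×10⁻⁴ = 0.004752 m
B total: 0.0140697 m
Difference: 0.1179072 − 0.0140697 = 0.1038375 m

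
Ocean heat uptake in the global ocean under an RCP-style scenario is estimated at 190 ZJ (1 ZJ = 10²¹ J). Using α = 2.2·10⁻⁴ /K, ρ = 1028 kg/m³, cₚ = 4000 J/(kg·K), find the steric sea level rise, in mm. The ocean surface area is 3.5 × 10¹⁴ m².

about 29.0 mm

Per unit area: Q = 190×10²¹ / (3.5×10¹⁴) ≈ 5.429×10⁸ J/m²
Δh = αQ/(ρcₚ) = 2.2×10⁻⁴ × 5.429×10⁸ / (1028 × 4000) ≈ 0.029046 m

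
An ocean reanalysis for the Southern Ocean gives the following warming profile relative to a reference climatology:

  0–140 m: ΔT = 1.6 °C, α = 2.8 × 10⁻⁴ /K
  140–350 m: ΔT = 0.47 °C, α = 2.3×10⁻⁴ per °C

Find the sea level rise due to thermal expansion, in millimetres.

Layer 1: 1.6 × 2.8×10⁻⁴ × 140 = 0.06272 m
Layer 2: 0.47 × 2.3×10⁻⁴ × 210 = 0.022701 m
Δh = 0.06272 + 0.022701 = 0.085421 m

85.4 mm of thermosteric rise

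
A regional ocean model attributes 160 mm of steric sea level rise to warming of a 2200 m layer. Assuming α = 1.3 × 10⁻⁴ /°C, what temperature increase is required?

ΔT = Δh/(αH) = 0.16 / (1.3×10⁻⁴ × 2200) ≈ 0.5594 K

ΔT ≈ 0.559 K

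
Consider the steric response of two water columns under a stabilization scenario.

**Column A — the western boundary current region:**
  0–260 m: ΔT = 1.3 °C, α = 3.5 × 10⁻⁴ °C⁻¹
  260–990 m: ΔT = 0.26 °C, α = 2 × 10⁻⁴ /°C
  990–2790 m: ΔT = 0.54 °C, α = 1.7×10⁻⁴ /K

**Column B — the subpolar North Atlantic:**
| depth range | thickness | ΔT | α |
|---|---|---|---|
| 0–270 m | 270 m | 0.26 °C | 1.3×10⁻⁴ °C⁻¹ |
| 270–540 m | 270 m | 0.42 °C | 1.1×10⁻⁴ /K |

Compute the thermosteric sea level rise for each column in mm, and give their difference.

Δh_A ≈ 320 mm, Δh_B ≈ 22 mm; difference ≈ 300 mm

A Layer 1: 1.3 × 3.5×10⁻⁴ × 260 = 0.11830 m
A Layer 2: 730 × 2×10⁻⁴ × 0.26 = 0.03796 m
A Layer 3: 1.7×10⁻⁴ × 0.54 × 1800 = 0.16524 m
A total: 0.32150 m
B Layer 1: 1.3×10⁻⁴ × 270 × 0.26 = 0.009126 m
B 270–540 m: 0.42 × 1.1×10⁻⁴ × 270 = 0.012474 m
B total: 0.02160 m
Difference: 0.32150 − 0.02160 = 0.29990 m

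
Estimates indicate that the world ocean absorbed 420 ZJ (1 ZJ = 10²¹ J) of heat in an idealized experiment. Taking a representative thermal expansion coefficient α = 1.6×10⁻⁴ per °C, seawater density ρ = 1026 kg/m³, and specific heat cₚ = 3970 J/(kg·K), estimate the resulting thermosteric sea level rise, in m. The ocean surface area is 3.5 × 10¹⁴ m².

Δh ≈ 0.0471 m

Per unit area: Q = 420×10²¹ / (3.5×10¹⁴) = 1.2×10⁹ J/m²
Δh = αQ/(ρcₚ) = 1.6×10⁻⁴ × 1.2×10⁹ / (1026 × 3970) ≈ 0.047137 m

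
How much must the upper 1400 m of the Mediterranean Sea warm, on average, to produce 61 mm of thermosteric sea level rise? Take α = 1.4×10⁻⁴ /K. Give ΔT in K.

ΔT = Δh/(αH) = 0.061 / (1.4×10⁻⁴ × 1400) ≈ 0.3112 K

0.311 K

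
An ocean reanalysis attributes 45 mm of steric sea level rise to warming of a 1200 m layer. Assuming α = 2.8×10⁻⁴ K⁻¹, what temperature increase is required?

ΔT ≈ 0.13 K

ΔT = Δh/(αH) = 0.045 / (2.8×10⁻⁴ × 1200) ≈ 0.1339 K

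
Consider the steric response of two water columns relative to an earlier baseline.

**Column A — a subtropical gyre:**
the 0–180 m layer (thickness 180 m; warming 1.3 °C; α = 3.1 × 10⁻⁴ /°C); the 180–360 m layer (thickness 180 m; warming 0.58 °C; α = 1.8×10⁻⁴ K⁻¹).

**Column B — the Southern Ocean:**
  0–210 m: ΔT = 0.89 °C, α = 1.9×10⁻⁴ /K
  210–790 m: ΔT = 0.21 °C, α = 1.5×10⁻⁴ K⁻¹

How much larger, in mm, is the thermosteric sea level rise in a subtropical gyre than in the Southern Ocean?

Δh_A − Δh_B ≈ 38 mm

A Layer 1: 1.3 × 3.1×10⁻⁴ × 180 = 0.07254 m
A 180–360 m: 1.8×10⁻⁴ × 0.58 × 180 = 0.018792 m
A total: 0.091332 m
B 1.9×10⁻⁴ × 0.89 × 210 = 0.035511 m
B Layer 2: 580 × 1.5×10⁻⁴ × 0.21 = 0.01827 m
B total: 0.053781 m
Difference: 0.091332 − 0.053781 = 0.037551 m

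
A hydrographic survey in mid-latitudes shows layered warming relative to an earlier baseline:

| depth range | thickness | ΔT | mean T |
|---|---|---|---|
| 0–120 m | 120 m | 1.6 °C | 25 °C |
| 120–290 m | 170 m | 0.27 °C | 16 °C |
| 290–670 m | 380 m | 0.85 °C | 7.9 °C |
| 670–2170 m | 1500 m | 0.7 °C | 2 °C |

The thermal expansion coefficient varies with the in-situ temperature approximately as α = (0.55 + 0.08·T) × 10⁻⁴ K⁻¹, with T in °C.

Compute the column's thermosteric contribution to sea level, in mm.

about 170 mm

Layer 1: α = (0.55 + 0.08×25)×10⁻⁴ = 2.55×10⁻⁴ K⁻¹
Layer 2: α = (0.55 + 0.08×16)×10⁻⁴ = 1.83×10⁻⁴ K⁻¹
Layer 3: α = (0.55 + 0.08×7.9)×10⁻⁴ = 1.182×10⁻⁴ K⁻¹
Layer 4: α = (0.55 + 0.08×2)×10⁻⁴ = 0.71×10⁻⁴ K⁻¹
0–120 m: 120 × 1.6 × 2.55×10⁻⁴ = 0.04896 m
1.83×10⁻⁴ × 0.27 × 170 = 0.0083997 m
290–670 m: 380 × 1.182×10⁻⁴ × 0.85 = 0.0381786 m
Layer 4: 0.71×10⁻⁴ × 1500 × 0.7 = 0.07455 m
Δh = 0.04896 + 0.0083997 + 0.0381786 + 0.07455 = 0.1700883 m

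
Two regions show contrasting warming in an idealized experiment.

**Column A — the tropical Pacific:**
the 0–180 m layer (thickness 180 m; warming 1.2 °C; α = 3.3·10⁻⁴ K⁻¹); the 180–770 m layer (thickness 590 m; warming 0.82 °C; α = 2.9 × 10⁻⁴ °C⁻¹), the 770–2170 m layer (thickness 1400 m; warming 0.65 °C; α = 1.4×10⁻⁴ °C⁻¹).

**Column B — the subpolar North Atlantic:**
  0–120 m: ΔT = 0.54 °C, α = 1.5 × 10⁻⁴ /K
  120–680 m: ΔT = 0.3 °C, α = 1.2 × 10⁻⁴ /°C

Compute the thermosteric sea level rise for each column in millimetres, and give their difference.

A Layer 1: 1.2 × 3.3×10⁻⁴ × 180 = 0.07128 m
A 2.9×10⁻⁴ × 0.82 × 590 = 0.140302 m
A 0.65 × 1.4×10⁻⁴ × 1400 = 0.12740 m
A total: 0.338982 m
B 0–120 m: 0.54 × 120 × 1.5×10⁻⁴ = 0.00972 m
B 120–680 m: 560 × 0.3 × 1.2×10⁻⁴ = 0.02016 m
B total: 0.02988 m
Difference: 0.338982 − 0.02988 = 0.309102 m

Δh_A ≈ 339 mm, Δh_B ≈ 29.9 mm; difference ≈ 309 mm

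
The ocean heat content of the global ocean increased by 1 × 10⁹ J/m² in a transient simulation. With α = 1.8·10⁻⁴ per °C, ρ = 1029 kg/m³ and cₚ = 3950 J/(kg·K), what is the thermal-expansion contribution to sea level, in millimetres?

Δh = αQ/(ρcₚ) = 1.8×10⁻⁴ × 1×10⁹ / (1029 × 3950) ≈ 0.044285 m

Δh ≈ 44.3 mm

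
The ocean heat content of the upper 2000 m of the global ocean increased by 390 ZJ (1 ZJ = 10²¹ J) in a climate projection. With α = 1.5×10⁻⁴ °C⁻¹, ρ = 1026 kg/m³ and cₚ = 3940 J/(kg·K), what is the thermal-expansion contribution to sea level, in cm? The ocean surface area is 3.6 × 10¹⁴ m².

Per unit area: Q = 390×10²¹ / (3.6×10¹⁴) ≈ 1.083×10⁹ J/m²
Δh = αQ/(ρcₚ) = 1.5×10⁻⁴ × 1.083×10⁹ / (1026 × 3940) ≈ 0.040186 m

about 4.02 cm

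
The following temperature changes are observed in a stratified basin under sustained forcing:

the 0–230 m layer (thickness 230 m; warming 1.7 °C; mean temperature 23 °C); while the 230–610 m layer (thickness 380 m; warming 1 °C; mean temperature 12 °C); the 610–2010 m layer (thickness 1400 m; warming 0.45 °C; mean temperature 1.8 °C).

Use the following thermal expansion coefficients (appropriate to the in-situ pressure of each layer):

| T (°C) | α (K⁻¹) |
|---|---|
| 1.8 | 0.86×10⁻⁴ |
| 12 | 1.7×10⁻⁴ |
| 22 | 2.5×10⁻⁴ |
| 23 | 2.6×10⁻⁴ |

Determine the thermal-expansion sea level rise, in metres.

0.220 m

Layer 1 at 23 °C → α = 2.6×10⁻⁴ K⁻¹
Layer 2 at 12 °C → α = 1.7×10⁻⁴ K⁻¹
Layer 3 at 1.8 °C → α = 0.86×10⁻⁴ K⁻¹
1.7 × 230 × 2.6×10⁻⁴ = 0.10166 m
230–610 m: 380 × 1 × 1.7×10⁻⁴ = 0.06460 m
Layer 3: 1400 × 0.45 × 0.86×10⁻⁴ = 0.05418 m
Δh = 0.10166 + 0.06460 + 0.05418 = 0.22044 m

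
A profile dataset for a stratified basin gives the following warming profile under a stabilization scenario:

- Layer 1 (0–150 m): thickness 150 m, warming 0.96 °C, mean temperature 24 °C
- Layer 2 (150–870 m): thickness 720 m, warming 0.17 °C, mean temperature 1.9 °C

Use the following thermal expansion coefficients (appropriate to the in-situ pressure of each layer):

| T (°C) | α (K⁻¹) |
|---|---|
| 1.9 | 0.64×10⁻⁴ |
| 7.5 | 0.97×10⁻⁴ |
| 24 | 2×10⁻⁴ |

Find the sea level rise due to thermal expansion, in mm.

Δh = 37 mm

Layer 1 at 24 °C → α = 2×10⁻⁴ K⁻¹
Layer 2 at 1.9 °C → α = 0.64×10⁻⁴ K⁻¹
2×10⁻⁴ × 0.96 × 150 = 0.02880 m
Layer 2: 0.64×10⁻⁴ × 720 × 0.17 = 0.0078336 m
Δh = 0.02880 + 0.0078336 = 0.0366336 m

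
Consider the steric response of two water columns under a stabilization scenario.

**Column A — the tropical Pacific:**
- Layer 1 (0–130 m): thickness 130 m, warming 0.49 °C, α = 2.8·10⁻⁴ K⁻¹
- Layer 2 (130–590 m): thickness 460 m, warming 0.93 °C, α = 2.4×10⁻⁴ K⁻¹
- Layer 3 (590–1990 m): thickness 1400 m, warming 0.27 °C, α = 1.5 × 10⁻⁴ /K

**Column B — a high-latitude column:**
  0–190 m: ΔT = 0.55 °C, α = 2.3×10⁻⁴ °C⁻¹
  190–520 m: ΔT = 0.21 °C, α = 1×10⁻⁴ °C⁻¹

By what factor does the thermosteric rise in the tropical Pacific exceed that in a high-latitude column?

≈ 5.7×

A 0–130 m: 0.49 × 130 × 2.8×10⁻⁴ = 0.017836 m
A 130–590 m: 0.93 × 460 × 2.4×10⁻⁴ = 0.102672 m
A 1400 × 1.5×10⁻⁴ × 0.27 = 0.05670 m
A total: 0.177208 m
B Layer 1: 190 × 2.3×10⁻⁴ × 0.55 = 0.024035 m
B Layer 2: 0.21 × 330 × 1×10⁻⁴ = 0.00693 m
B total: 0.030965 m
Ratio: 0.177208 / 0.030965 ≈ 5.723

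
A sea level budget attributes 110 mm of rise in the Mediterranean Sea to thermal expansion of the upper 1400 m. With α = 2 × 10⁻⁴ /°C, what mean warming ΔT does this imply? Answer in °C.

ΔT = Δh/(αH) = 0.11 / (2×10⁻⁴ × 1400) ≈ 0.3929 °C

ΔT ≈ 0.393 °C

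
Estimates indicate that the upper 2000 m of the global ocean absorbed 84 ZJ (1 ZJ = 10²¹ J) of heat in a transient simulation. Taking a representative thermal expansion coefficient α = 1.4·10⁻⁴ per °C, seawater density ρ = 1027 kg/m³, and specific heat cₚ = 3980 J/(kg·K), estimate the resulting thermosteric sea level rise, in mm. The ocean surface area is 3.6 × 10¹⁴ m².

about 8.0 mm

Per unit area: Q = 84×10²¹ / (3.6×10¹⁴) ≈ 2.333×10⁸ J/m²
Δh = αQ/(ρcₚ) = 1.4×10⁻⁴ × 2.333×10⁸ / (1027 × 3980) ≈ 0.0079908 m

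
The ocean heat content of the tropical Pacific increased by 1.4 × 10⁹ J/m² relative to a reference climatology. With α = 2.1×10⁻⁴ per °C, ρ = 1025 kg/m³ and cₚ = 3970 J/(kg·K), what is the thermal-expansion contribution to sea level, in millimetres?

72.2 mm of thermosteric rise

Δh = αQ/(ρcₚ) = 2.1×10⁻⁴ × 1.4×10⁹ / (1025 × 3970) ≈ 0.072249 m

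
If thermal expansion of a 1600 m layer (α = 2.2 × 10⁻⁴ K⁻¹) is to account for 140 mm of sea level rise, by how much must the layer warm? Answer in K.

ΔT = Δh/(αH) = 0.14 / (2.2×10⁻⁴ × 1600) ≈ 0.3977 K

about 0.398 K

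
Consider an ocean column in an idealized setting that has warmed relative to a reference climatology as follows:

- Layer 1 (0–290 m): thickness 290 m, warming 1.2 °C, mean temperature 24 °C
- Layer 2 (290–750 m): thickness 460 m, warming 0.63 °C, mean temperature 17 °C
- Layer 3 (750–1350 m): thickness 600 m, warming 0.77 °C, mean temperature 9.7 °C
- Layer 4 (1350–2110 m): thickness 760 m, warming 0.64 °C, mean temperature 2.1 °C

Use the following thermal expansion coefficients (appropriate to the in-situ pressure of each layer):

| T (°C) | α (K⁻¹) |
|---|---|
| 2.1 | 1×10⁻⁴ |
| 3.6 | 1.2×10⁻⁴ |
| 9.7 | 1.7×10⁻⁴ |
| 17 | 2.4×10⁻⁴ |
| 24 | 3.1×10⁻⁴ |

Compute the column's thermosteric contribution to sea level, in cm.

30 cm

Layer 1 at 24 °C → α = 3.1×10⁻⁴ K⁻¹
Layer 2 at 17 °C → α = 2.4×10⁻⁴ K⁻¹
Layer 3 at 9.7 °C → α = 1.7×10⁻⁴ K⁻¹
Layer 4 at 2.1 °C → α = 1×10⁻⁴ K⁻¹
1.2 × 290 × 3.1×10⁻⁴ = 0.10788 m
2.4×10⁻⁴ × 460 × 0.63 = 0.069552 m
Layer 3: 1.7×10⁻⁴ × 600 × 0.77 = 0.07854 m
1350–2110 m: 0.64 × 1×10⁻⁴ × 760 = 0.04864 m
Δh = 0.10788 + 0.069552 + 0.07854 + 0.04864 = 0.304612 m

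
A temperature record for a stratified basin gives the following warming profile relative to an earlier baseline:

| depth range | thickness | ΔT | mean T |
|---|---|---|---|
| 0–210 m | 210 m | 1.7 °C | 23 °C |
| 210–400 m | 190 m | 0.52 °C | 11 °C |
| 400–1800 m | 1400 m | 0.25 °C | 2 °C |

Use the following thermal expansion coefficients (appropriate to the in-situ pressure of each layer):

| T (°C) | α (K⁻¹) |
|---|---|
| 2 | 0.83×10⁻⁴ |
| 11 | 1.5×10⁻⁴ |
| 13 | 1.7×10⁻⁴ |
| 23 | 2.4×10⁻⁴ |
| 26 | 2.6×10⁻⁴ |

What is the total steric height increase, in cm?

Layer 1 at 23 °C → α = 2.4×10⁻⁴ K⁻¹
Layer 2 at 11 °C → α = 1.5×10⁻⁴ K⁻¹
Layer 3 at 2 °C → α = 0.83×10⁻⁴ K⁻¹
Layer 1: 210 × 1.7 × 2.4×10⁻⁴ = 0.08568 m
210–400 m: 1.5×10⁻⁴ × 190 × 0.52 = 0.01482 m
0.83×10⁻⁴ × 0.25 × 1400 = 0.02905 m
Δh = 0.08568 + 0.01482 + 0.02905 = 0.12955 m

about 13.0 cm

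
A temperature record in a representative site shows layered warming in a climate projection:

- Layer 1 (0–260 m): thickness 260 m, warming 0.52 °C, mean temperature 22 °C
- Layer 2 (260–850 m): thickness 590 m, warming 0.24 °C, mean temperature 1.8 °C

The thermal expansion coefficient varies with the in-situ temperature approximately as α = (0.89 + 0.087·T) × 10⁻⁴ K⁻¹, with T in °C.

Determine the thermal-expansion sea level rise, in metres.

Δh = 0.053 m

Layer 1: α = (0.89 + 0.087×22)×10⁻⁴ = 2.804×10⁻⁴ K⁻¹
Layer 2: α = (0.89 + 0.087×1.8)×10⁻⁴ = 1.0466×10⁻⁴ K⁻¹
0–260 m: 0.52 × 260 × 2.804×10⁻⁴ = 0.03791008 m
590 × 1.0466×10⁻⁴ × 0.24 = 0.014819856 m
Δh = 0.03791008 + 0.014819856 = 0.052729936 m ≈ 0.053 m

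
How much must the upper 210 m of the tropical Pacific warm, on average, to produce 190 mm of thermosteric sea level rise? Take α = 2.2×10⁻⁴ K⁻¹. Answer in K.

about 4.11 K

ΔT = Δh/(αH) = 0.19 / (2.2×10⁻⁴ × 210) ≈ 4.113 K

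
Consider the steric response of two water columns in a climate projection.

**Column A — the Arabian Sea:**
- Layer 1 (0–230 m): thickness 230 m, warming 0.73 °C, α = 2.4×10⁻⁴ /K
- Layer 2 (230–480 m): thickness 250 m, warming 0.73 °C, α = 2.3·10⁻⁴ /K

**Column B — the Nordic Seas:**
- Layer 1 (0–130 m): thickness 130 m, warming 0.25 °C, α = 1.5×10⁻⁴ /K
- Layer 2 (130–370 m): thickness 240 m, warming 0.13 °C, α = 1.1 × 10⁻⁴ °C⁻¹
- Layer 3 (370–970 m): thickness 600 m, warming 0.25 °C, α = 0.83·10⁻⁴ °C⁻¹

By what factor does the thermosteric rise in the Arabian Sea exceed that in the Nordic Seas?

A Layer 1: 0.73 × 230 × 2.4×10⁻⁴ = 0.040296 m
A 0.73 × 250 × 2.3×10⁻⁴ = 0.041975 m
A total: 0.082271 m
B Layer 1: 130 × 0.25 × 1.5×10⁻⁴ = 0.004875 m
B 0.13 × 240 × 1.1×10⁻⁴ = 0.003432 m
B 600 × 0.83×10⁻⁴ × 0.25 = 0.01245 m
B total: 0.020757 m
Ratio: 0.082271 / 0.020757 ≈ 3.964

≈ 4.0×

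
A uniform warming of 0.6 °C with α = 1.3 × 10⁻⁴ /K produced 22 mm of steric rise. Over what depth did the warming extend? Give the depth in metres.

H = Δh/(αΔT) = 0.022 / (1.3×10⁻⁴ × 0.6) ≈ 282.1 m

280 m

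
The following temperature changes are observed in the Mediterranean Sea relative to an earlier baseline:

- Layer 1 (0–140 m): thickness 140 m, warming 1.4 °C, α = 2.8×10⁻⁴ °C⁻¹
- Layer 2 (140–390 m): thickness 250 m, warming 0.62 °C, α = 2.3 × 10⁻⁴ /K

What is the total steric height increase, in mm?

2.8×10⁻⁴ × 1.4 × 140 = 0.05488 m
140–390 m: 0.62 × 250 × 2.3×10⁻⁴ = 0.03565 m
Δh = 0.05488 + 0.03565 = 0.09053 m

Δh = 91 mm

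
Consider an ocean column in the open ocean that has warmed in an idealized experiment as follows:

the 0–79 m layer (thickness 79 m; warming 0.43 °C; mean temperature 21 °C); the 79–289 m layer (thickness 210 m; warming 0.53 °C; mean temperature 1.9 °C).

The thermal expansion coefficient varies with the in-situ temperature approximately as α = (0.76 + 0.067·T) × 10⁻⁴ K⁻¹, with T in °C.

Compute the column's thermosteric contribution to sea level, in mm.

Layer 1: α = (0.76 + 0.067×21)×10⁻⁴ = 2.167×10⁻⁴ K⁻¹
Layer 2: α = (0.76 + 0.067×1.9)×10⁻⁴ = 0.8873×10⁻⁴ K⁻¹
Layer 1: 0.43 × 2.167×10⁻⁴ × 79 = 0.007361299 m
Layer 2: 0.53 × 210 × 0.8873×10⁻⁴ = 0.009875649 m
Δh = 0.007361299 + 0.009875649 = 0.017236948 m

Δh = 17.2 mm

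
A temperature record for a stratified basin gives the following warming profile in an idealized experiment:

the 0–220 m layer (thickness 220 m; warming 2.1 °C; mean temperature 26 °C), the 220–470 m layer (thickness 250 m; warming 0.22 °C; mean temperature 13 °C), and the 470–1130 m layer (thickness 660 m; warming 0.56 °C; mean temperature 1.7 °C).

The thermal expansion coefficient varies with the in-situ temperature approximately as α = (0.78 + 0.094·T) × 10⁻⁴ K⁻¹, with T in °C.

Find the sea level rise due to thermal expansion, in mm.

about 195 mm

Layer 1: α = (0.78 + 0.094×26)×10⁻⁴ = 3.224×10⁻⁴ K⁻¹
Layer 2: α = (0.78 + 0.094×13)×10⁻⁴ = 2.002×10⁻⁴ K⁻¹
Layer 3: α = (0.78 + 0.094×1.7)×10⁻⁴ = 0.9398×10⁻⁴ K⁻¹
Layer 1: 2.1 × 3.224×10⁻⁴ × 220 = 0.1489488 m
220–470 m: 250 × 2.002×10⁻⁴ × 0.22 = 0.011011 m
470–1130 m: 0.9398×10⁻⁴ × 660 × 0.56 = 0.034735008 m
Δh = 0.1489488 + 0.011011 + 0.034735008 = 0.194694808 m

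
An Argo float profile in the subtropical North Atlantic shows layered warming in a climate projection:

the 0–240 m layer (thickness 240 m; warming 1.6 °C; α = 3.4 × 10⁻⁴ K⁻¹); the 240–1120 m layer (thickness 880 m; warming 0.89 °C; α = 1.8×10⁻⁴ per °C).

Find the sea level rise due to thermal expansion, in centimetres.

27.2 cm of thermosteric rise

1.6 × 3.4×10⁻⁴ × 240 = 0.13056 m
1.8×10⁻⁴ × 880 × 0.89 = 0.140976 m
Δh = 0.13056 + 0.140976 = 0.271536 m ≈ 27.2 cm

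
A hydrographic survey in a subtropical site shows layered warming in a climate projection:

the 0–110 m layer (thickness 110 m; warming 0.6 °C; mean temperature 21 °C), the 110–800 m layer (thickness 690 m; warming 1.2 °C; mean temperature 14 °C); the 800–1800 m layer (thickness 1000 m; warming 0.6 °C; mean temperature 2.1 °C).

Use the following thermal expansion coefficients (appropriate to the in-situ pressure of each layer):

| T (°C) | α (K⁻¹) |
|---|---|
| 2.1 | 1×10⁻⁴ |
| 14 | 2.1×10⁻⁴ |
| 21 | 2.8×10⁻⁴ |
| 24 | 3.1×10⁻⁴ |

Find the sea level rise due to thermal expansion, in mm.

Layer 1 at 21 °C → α = 2.8×10⁻⁴ K⁻¹
Layer 2 at 14 °C → α = 2.1×10⁻⁴ K⁻¹
Layer 3 at 2.1 °C → α = 1×10⁻⁴ K⁻¹
0–110 m: 0.6 × 2.8×10⁻⁴ × 110 = 0.01848 m
1.2 × 690 × 2.1×10⁻⁴ = 0.17388 m
800–1800 m: 1000 × 0.6 × 1×10⁻⁴ = 0.06000 m
Δh = 0.01848 + 0.17388 + 0.06000 = 0.25236 m ≈ 250 mm

Δh = 250 mm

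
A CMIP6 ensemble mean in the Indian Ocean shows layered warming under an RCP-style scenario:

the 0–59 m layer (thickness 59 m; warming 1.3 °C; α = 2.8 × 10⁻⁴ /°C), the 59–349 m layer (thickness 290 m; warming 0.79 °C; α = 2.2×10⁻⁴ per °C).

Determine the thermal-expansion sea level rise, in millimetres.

Δh ≈ 71.9 mm

Layer 1: 2.8×10⁻⁴ × 1.3 × 59 = 0.021476 m
59–349 m: 290 × 2.2×10⁻⁴ × 0.79 = 0.050402 m
Δh = 0.021476 + 0.050402 = 0.071878 m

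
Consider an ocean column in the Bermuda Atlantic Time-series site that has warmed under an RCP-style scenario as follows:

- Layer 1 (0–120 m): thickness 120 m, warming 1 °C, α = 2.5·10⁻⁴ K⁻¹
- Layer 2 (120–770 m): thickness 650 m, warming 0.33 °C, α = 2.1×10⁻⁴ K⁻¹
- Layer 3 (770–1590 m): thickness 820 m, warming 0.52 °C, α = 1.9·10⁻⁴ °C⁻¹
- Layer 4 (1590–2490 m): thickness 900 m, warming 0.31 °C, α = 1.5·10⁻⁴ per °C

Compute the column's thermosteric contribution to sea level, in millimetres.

1 × 2.5×10⁻⁴ × 120 = 0.03000 m
120–770 m: 0.33 × 2.1×10⁻⁴ × 650 = 0.045045 m
1.9×10⁻⁴ × 820 × 0.52 = 0.081016 m
1590–2490 m: 0.31 × 1.5×10⁻⁴ × 900 = 0.04185 m
Δh = 0.03000 + 0.045045 + 0.081016 + 0.04185 = 0.197911 m

Δh = 198 mm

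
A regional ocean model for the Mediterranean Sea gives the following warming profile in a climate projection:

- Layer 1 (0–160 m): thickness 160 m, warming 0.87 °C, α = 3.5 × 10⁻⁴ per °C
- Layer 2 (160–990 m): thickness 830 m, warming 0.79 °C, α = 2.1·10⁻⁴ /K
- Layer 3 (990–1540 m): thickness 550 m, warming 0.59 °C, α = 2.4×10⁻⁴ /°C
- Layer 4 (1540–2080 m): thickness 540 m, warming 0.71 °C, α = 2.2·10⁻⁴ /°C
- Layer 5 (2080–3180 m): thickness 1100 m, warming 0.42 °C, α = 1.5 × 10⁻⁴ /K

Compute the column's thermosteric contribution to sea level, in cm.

about 41.8 cm

0–160 m: 160 × 3.5×10⁻⁴ × 0.87 = 0.04872 m
830 × 2.1×10⁻⁴ × 0.79 = 0.137697 m
0.59 × 550 × 2.4×10⁻⁴ = 0.07788 m
Layer 4: 2.2×10⁻⁴ × 0.71 × 540 = 0.084348 m
Layer 5: 0.42 × 1.5×10⁻⁴ × 1100 = 0.06930 m
Δh = 0.04872 + 0.137697 + 0.07788 + 0.084348 + 0.06930 = 0.417945 m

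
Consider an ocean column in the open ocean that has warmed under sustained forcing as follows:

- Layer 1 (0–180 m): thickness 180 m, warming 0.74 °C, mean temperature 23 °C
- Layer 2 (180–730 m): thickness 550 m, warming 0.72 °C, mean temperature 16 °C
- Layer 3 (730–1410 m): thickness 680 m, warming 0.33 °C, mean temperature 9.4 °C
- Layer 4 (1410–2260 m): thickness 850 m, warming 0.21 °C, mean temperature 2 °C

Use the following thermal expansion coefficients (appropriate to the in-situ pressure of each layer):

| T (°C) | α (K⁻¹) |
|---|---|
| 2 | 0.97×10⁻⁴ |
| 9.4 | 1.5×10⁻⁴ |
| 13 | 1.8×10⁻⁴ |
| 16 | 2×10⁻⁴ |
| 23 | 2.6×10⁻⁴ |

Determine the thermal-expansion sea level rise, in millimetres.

Layer 1 at 23 °C → α = 2.6×10⁻⁴ K⁻¹
Layer 2 at 16 °C → α = 2×10⁻⁴ K⁻¹
Layer 3 at 9.4 °C → α = 1.5×10⁻⁴ K⁻¹
Layer 4 at 2 °C → α = 0.97×10⁻⁴ K⁻¹
Layer 1: 0.74 × 2.6×10⁻⁴ × 180 = 0.034632 m
550 × 0.72 × 2×10⁻⁴ = 0.07920 m
680 × 1.5×10⁻⁴ × 0.33 = 0.03366 m
0.97×10⁻⁴ × 0.21 × 850 = 0.0173145 m
Δh = 0.034632 + 0.07920 + 0.03366 + 0.0173145 = 0.1648065 m

Δh ≈ 165 mm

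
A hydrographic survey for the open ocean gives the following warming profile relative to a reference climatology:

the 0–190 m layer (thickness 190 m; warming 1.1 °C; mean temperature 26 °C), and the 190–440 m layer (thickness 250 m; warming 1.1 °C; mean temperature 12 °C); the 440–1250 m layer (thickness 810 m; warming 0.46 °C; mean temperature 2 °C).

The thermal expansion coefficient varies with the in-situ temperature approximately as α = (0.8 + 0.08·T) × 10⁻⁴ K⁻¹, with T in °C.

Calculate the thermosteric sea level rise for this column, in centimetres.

Layer 1: α = (0.8 + 0.08×26)×10⁻⁴ = 2.88×10⁻⁴ K⁻¹
Layer 2: α = (0.8 + 0.08×12)×10⁻⁴ = 1.76×10⁻⁴ K⁻¹
Layer 3: α = (0.8 + 0.08×2)×10⁻⁴ = 0.96×10⁻⁴ K⁻¹
2.88×10⁻⁴ × 190 × 1.1 = 0.060192 m
1.1 × 250 × 1.76×10⁻⁴ = 0.04840 m
Layer 3: 0.46 × 810 × 0.96×10⁻⁴ = 0.0357696 m
Δh = 0.060192 + 0.04840 + 0.0357696 = 0.1443616 m ≈ 14.4 cm

14.4 cm of thermosteric rise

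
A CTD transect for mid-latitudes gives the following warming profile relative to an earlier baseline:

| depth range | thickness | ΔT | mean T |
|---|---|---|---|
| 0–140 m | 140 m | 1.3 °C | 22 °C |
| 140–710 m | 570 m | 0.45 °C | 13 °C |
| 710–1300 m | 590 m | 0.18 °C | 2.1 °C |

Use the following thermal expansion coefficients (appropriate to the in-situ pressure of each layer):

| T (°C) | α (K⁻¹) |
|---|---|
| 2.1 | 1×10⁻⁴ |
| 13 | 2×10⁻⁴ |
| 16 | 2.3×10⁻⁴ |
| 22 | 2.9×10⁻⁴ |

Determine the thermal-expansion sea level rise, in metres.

Layer 1 at 22 °C → α = 2.9×10⁻⁴ K⁻¹
Layer 2 at 13 °C → α = 2×10⁻⁴ K⁻¹
Layer 3 at 2.1 °C → α = 1×10⁻⁴ K⁻¹
Layer 1: 140 × 1.3 × 2.9×10⁻⁴ = 0.05278 m
2×10⁻⁴ × 0.45 × 570 = 0.05130 m
0.18 × 1×10⁻⁴ × 590 = 0.01062 m
Δh = 0.05278 + 0.05130 + 0.01062 = 0.11470 m

Δh = 0.115 m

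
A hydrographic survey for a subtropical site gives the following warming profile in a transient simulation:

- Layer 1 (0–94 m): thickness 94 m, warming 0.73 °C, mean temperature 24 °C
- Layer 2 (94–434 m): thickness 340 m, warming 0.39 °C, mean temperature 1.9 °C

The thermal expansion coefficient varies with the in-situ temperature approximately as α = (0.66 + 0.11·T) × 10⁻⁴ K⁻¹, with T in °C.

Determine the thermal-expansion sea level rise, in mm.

Δh = 34.2 mm

Layer 1: α = (0.66 + 0.11×24)×10⁻⁴ = 3.3×10⁻⁴ K⁻¹
Layer 2: α = (0.66 + 0.11×1.9)×10⁻⁴ = 0.869×10⁻⁴ K⁻¹
0–94 m: 3.3×10⁻⁴ × 0.73 × 94 = 0.0226446 m
Layer 2: 0.39 × 0.869×10⁻⁴ × 340 = 0.01152294 m
Δh = 0.0226446 + 0.01152294 = 0.03416754 m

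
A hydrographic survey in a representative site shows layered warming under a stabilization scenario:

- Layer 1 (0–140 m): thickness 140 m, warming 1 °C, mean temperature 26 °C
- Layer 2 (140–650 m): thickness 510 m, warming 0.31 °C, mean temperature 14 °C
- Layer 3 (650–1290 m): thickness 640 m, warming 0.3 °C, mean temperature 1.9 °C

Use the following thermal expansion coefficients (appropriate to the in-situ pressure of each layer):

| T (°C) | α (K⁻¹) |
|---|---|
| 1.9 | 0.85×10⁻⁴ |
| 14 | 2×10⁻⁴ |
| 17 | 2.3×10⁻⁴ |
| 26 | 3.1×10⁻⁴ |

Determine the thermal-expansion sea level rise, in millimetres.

about 91.3 mm

Layer 1 at 26 °C → α = 3.1×10⁻⁴ K⁻¹
Layer 2 at 14 °C → α = 2×10⁻⁴ K⁻¹
Layer 3 at 1.9 °C → α = 0.85×10⁻⁴ K⁻¹
Layer 1: 3.1×10⁻⁴ × 140 × 1 = 0.04340 m
0.31 × 510 × 2×10⁻⁴ = 0.03162 m
Layer 3: 640 × 0.85×10⁻⁴ × 0.3 = 0.01632 m
Δh = 0.04340 + 0.03162 + 0.01632 = 0.09134 m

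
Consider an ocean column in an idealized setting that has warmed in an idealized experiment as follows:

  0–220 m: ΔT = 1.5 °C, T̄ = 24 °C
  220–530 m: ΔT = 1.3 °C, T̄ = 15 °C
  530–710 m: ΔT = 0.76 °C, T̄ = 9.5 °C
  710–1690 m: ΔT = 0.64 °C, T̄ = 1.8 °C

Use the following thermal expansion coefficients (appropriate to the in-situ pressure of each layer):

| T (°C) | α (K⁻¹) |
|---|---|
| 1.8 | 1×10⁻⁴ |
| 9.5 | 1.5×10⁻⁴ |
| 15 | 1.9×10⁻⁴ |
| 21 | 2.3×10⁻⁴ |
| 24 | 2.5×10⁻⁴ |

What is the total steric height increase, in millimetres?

Layer 1 at 24 °C → α = 2.5×10⁻⁴ K⁻¹
Layer 2 at 15 °C → α = 1.9×10⁻⁴ K⁻¹
Layer 3 at 9.5 °C → α = 1.5×10⁻⁴ K⁻¹
Layer 4 at 1.8 °C → α = 1×10⁻⁴ K⁻¹
220 × 2.5×10⁻⁴ × 1.5 = 0.08250 m
1.3 × 1.9×10⁻⁴ × 310 = 0.07657 m
530–710 m: 1.5×10⁻⁴ × 180 × 0.76 = 0.02052 m
Layer 4: 0.64 × 1×10⁻⁴ × 980 = 0.06272 m
Δh = 0.08250 + 0.07657 + 0.02052 + 0.06272 = 0.24231 m

242 mm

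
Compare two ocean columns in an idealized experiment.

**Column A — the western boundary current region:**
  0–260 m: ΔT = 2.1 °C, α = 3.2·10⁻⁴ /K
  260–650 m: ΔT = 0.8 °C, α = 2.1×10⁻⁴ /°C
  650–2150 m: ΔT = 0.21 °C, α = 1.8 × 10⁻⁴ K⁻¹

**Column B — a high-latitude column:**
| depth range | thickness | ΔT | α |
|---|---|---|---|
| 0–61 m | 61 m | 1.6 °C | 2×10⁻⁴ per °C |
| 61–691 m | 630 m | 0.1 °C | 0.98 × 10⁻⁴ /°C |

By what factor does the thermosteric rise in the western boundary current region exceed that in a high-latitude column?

A Layer 1: 2.1 × 260 × 3.2×10⁻⁴ = 0.17472 m
A 2.1×10⁻⁴ × 390 × 0.8 = 0.06552 m
A 1500 × 0.21 × 1.8×10⁻⁴ = 0.05670 m
A total: 0.29694 m
B Layer 1: 1.6 × 2×10⁻⁴ × 61 = 0.01952 m
B 61–691 m: 0.98×10⁻⁴ × 630 × 0.1 = 0.006174 m
B total: 0.025694 m
Ratio: 0.29694 / 0.025694 ≈ 11.56

a factor of 11.6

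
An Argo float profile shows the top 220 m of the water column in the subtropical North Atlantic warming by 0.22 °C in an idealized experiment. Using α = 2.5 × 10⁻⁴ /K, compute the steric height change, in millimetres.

12 mm of thermosteric rise

Δh = αΔT·H = 2.5×10⁻⁴ × 0.22 × 220 = 0.01210 m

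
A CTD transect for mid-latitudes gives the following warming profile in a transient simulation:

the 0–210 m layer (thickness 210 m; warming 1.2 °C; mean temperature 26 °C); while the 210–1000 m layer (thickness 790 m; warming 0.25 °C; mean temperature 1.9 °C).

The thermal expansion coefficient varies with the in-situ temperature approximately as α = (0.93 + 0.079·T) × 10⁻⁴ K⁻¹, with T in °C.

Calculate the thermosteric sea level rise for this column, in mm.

Δh ≈ 96.5 mm

Layer 1: α = (0.93 + 0.079×26)×10⁻⁴ = 2.984×10⁻⁴ K⁻¹
Layer 2: α = (0.93 + 0.079×1.9)×10⁻⁴ = 1.0801×10⁻⁴ K⁻¹
210 × 1.2 × 2.984×10⁻⁴ = 0.0751968 m
210–1000 m: 790 × 0.25 × 1.0801×10⁻⁴ = 0.021331975 m
Δh = 0.0751968 + 0.021331975 = 0.096528775 m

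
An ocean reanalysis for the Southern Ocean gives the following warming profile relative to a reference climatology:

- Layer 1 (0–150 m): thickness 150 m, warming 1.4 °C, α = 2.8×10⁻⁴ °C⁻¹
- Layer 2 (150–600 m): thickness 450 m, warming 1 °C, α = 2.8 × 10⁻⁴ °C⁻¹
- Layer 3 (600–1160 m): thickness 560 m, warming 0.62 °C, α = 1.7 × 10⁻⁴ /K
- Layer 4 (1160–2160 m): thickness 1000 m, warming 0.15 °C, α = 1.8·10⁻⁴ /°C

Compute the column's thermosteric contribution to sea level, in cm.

27 cm of thermosteric rise

0–150 m: 150 × 1.4 × 2.8×10⁻⁴ = 0.05880 m
2.8×10⁻⁴ × 1 × 450 = 0.12600 m
560 × 0.62 × 1.7×10⁻⁴ = 0.059024 m
1000 × 1.8×10⁻⁴ × 0.15 = 0.02700 m
Δh = 0.05880 + 0.12600 + 0.059024 + 0.02700 = 0.270824 m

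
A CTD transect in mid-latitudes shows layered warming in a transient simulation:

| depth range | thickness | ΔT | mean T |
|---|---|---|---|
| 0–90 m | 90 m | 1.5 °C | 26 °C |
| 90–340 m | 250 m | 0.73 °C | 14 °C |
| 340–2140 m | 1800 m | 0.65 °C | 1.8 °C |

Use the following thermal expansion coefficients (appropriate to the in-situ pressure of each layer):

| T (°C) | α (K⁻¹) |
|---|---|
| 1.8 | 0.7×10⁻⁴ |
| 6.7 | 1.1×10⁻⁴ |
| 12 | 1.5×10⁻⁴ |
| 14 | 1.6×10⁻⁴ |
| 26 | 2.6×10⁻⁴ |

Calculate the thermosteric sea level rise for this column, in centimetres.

14.6 cm

Layer 1 at 26 °C → α = 2.6×10⁻⁴ K⁻¹
Layer 2 at 14 °C → α = 1.6×10⁻⁴ K⁻¹
Layer 3 at 1.8 °C → α = 0.7×10⁻⁴ K⁻¹
1.5 × 90 × 2.6×10⁻⁴ = 0.03510 m
90–340 m: 0.73 × 250 × 1.6×10⁻⁴ = 0.02920 m
1800 × 0.65 × 0.7×10⁻⁴ = 0.08190 m
Δh = 0.03510 + 0.02920 + 0.08190 = 0.14620 m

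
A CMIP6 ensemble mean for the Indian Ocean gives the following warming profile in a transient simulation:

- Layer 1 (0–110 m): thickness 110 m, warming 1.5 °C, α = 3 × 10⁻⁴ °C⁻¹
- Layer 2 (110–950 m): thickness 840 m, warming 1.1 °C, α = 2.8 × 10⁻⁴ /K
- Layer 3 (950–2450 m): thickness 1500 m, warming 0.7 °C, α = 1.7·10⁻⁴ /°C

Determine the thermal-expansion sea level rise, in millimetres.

about 490 mm

0–110 m: 3×10⁻⁴ × 1.5 × 110 = 0.04950 m
2.8×10⁻⁴ × 840 × 1.1 = 0.25872 m
Layer 3: 0.7 × 1500 × 1.7×10⁻⁴ = 0.17850 m
Δh = 0.04950 + 0.25872 + 0.17850 = 0.48672 m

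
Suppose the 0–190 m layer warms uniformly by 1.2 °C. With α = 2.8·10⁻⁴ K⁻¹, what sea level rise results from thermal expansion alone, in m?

Δh = 0.0638 m

Δh = αΔT·H = 2.8×10⁻⁴ × 1.2 × 190 = 0.06384 m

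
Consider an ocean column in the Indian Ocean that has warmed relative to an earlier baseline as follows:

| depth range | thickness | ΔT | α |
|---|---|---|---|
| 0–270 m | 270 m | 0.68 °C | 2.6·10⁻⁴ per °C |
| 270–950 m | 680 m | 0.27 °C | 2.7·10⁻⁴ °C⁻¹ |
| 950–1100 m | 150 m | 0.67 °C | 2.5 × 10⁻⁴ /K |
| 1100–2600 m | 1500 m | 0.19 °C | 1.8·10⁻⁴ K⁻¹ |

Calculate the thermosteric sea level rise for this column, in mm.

174 mm

Layer 1: 2.6×10⁻⁴ × 0.68 × 270 = 0.047736 m
680 × 0.27 × 2.7×10⁻⁴ = 0.049572 m
Layer 3: 150 × 2.5×10⁻⁴ × 0.67 = 0.025125 m
1100–2600 m: 1.8×10⁻⁴ × 1500 × 0.19 = 0.05130 m
Δh = 0.047736 + 0.049572 + 0.025125 + 0.05130 = 0.173733 m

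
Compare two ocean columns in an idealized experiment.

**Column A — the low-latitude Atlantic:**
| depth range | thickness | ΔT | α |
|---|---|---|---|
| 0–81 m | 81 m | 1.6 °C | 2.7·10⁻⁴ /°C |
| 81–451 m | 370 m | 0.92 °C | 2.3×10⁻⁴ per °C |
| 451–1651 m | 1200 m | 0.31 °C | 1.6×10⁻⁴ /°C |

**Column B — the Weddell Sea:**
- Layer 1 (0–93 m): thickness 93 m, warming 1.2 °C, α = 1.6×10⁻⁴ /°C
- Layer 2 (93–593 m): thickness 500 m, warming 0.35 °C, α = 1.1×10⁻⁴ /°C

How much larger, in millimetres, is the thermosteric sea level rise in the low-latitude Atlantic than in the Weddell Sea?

Δh_A − Δh_B ≈ 136 mm

A 0–81 m: 81 × 2.7×10⁻⁴ × 1.6 = 0.034992 m
A 81–451 m: 2.3×10⁻⁴ × 370 × 0.92 = 0.078292 m
A 451–1651 m: 1200 × 1.6×10⁻⁴ × 0.31 = 0.05952 m
A total: 0.172804 m
B 0–93 m: 93 × 1.6×10⁻⁴ × 1.2 = 0.017856 m
B 1.1×10⁻⁴ × 0.35 × 500 = 0.01925 m
B total: 0.037106 m
Difference: 0.172804 − 0.037106 = 0.135698 m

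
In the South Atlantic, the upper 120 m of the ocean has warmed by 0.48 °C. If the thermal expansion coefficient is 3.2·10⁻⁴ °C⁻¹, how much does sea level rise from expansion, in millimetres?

18.4 mm of thermosteric rise

Δh = αΔT·H = 3.2×10⁻⁴ × 0.48 × 120 = 0.018432 m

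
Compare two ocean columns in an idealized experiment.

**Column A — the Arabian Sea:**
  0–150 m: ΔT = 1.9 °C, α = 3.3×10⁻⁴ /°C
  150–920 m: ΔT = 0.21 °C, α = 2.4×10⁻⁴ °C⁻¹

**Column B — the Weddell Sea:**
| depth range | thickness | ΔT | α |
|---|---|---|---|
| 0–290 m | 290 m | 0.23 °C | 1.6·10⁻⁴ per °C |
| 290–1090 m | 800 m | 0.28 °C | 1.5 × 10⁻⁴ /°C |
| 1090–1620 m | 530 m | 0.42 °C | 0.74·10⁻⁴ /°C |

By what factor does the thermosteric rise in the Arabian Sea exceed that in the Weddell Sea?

2.19

A 0–150 m: 3.3×10⁻⁴ × 150 × 1.9 = 0.09405 m
A 770 × 2.4×10⁻⁴ × 0.21 = 0.038808 m
A total: 0.132858 m
B 290 × 1.6×10⁻⁴ × 0.23 = 0.010672 m
B 290–1090 m: 800 × 1.5×10⁻⁴ × 0.28 = 0.03360 m
B Layer 3: 530 × 0.74×10⁻⁴ × 0.42 = 0.0164724 m
B total: 0.0607444 m
Ratio: 0.132858 / 0.0607444 ≈ 2.187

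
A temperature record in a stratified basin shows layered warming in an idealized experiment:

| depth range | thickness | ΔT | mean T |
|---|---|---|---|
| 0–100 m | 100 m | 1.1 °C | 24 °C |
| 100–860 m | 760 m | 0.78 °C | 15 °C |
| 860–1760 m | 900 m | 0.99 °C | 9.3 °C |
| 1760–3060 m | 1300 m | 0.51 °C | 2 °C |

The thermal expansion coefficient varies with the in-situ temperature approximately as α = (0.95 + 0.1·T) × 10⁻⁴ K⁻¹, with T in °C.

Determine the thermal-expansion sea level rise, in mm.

Layer 1: α = (0.95 + 0.1×24)×10⁻⁴ = 3.35×10⁻⁴ K⁻¹
Layer 2: α = (0.95 + 0.1×15)×10⁻⁴ = 2.45×10⁻⁴ K⁻¹
Layer 3: α = (0.95 + 0.1×9.3)×10⁻⁴ = 1.88×10⁻⁴ K⁻¹
Layer 4: α = (0.95 + 0.1×2)×10⁻⁴ = 1.15×10⁻⁴ K⁻¹
0–100 m: 1.1 × 100 × 3.35×10⁻⁴ = 0.03685 m
Layer 2: 0.78 × 2.45×10⁻⁴ × 760 = 0.145236 m
900 × 0.99 × 1.88×10⁻⁴ = 0.167508 m
1.15×10⁻⁴ × 0.51 × 1300 = 0.076245 m
Δh = 0.03685 + 0.145236 + 0.167508 + 0.076245 = 0.425839 m ≈ 426 mm

Δh = 426 mm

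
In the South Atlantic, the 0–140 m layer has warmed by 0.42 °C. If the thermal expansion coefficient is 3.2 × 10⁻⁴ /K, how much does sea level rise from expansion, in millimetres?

Δh = αΔT·H = 3.2×10⁻⁴ × 0.42 × 140 = 0.018816 m

about 18.8 mm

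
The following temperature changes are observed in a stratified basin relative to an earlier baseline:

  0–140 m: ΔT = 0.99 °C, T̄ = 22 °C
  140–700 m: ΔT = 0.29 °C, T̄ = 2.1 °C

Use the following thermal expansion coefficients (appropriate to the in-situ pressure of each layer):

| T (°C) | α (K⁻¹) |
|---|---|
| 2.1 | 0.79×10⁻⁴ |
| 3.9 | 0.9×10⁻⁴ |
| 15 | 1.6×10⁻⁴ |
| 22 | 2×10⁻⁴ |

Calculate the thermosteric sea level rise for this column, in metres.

Layer 1 at 22 °C → α = 2×10⁻⁴ K⁻¹
Layer 2 at 2.1 °C → α = 0.79×10⁻⁴ K⁻¹
Layer 1: 2×10⁻⁴ × 0.99 × 140 = 0.02772 m
140–700 m: 0.29 × 560 × 0.79×10⁻⁴ = 0.0128296 m
Δh = 0.02772 + 0.0128296 = 0.0405496 m

Δh ≈ 0.0405 m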